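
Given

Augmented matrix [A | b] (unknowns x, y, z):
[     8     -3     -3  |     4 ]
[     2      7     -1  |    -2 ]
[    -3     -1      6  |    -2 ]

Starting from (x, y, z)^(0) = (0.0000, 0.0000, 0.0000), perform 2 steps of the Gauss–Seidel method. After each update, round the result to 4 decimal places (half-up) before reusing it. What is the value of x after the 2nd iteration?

0.2812

Iteration 1:
  x = (4 - (-3)·0.0000 - (-3)·0.0000) / (8) = 0.5000
  y = (-2 - (2)·0.5000 - (-1)·0.0000) / (7) = -0.4286
  z = (-2 - (-3)·0.5000 - (-1)·-0.4286) / (6) = -0.1548
Iteration 2:
  x = (4 - (-3)·-0.4286 - (-3)·-0.1548) / (8) = 0.2812
  y = (-2 - (2)·0.2812 - (-1)·-0.1548) / (7) = -0.3882
  z = (-2 - (-3)·0.2812 - (-1)·-0.3882) / (6) = -0.2574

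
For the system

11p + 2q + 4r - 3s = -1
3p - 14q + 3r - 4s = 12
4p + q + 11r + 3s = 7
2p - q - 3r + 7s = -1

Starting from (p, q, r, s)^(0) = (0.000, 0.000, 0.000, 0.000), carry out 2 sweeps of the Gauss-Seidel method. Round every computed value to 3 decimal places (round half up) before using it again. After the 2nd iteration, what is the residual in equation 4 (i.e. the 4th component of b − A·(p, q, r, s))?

Iteration 1:
  p = (-1 - (2)·0.000 - (4)·0.000 - (-3)·0.000) / (11) = -0.091
  q = (12 - (3)·-0.091 - (3)·0.000 - (-4)·0.000) / (-14) = -0.877
  r = (7 - (4)·-0.091 - (1)·-0.877 - (3)·0.000) / (11) = 0.749
  s = (-1 - (2)·-0.091 - (-1)·-0.877 - (-3)·0.749) / (7) = 0.079
Iteration 2:
  p = (-1 - (2)·-0.877 - (4)·0.749 - (-3)·0.079) / (11) = -0.182
  q = (12 - (3)·-0.182 - (3)·0.749 - (-4)·0.079) / (-14) = -0.758
  r = (7 - (4)·-0.182 - (1)·-0.758 - (3)·0.079) / (11) = 0.750
  s = (-1 - (2)·-0.182 - (-1)·-0.758 - (-3)·0.750) / (7) = 0.122
Residual b − A·x = (-0.116, 0.172, -0.130, 0.002)

0.002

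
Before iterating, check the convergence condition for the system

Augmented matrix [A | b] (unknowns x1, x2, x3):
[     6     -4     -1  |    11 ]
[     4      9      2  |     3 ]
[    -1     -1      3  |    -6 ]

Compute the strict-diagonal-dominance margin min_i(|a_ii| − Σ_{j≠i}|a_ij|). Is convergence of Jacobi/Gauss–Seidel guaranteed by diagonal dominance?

1

row 1: |6| − (4+1) = 1
row 2: |9| − (4+2) = 3
row 3: |3| − (1+1) = 1
minimum over rows = 1 → strictly diagonally dominant (convergence guaranteed)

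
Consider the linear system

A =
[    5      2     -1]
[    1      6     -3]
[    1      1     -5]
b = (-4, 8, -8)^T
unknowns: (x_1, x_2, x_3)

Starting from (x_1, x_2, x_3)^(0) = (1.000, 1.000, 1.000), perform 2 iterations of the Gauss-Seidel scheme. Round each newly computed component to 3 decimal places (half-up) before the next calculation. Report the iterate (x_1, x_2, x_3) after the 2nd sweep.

Iteration 1:
  x_1 = (-4 - (2)·1.000 - (-1)·1.000) / (5) = -1.000
  x_2 = (8 - (1)·-1.000 - (-3)·1.000) / (6) = 2.000
  x_3 = (-8 - (1)·-1.000 - (1)·2.000) / (-5) = 1.800
Iteration 2:
  x_1 = (-4 - (2)·2.000 - (-1)·1.800) / (5) = -1.240
  x_2 = (8 - (1)·-1.240 - (-3)·1.800) / (6) = 2.440
  x_3 = (-8 - (1)·-1.240 - (1)·2.440) / (-5) = 1.840

(-1.240, 2.440, 1.840)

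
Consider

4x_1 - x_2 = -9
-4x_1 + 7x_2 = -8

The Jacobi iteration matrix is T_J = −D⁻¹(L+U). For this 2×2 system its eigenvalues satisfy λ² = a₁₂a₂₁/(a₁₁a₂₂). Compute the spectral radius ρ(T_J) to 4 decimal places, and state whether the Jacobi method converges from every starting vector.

0.3780

a₁₂a₂₁/(a₁₁a₂₂) = (-1)·(-4) / ((4)·(7)) = 0.142857
ρ = √|0.142857| = √0.142857 = 0.3780
ρ < 1, so Jacobi converges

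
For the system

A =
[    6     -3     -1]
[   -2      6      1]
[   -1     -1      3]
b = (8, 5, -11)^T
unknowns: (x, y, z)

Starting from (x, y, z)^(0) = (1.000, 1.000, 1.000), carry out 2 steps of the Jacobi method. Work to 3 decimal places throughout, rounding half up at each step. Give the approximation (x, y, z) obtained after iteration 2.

(1.333, 2.000, -2.667)

Iteration 1:
  x = (8 - (-3)·1.000 - (-1)·1.000) / (6) = 2.000
  y = (5 - (-2)·1.000 - (1)·1.000) / (6) = 1.000
  z = (-11 - (-1)·1.000 - (-1)·1.000) / (3) = -3.000
Iteration 2:
  x = (8 - (-3)·1.000 - (-1)·-3.000) / (6) = 1.333
  y = (5 - (-2)·2.000 - (1)·-3.000) / (6) = 2.000
  z = (-11 - (-1)·2.000 - (-1)·1.000) / (3) = -2.667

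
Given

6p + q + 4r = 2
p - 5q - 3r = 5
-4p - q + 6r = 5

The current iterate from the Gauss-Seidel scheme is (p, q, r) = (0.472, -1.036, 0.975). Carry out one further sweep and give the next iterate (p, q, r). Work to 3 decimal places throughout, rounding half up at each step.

One sweep:
  p = (2 - (1)·-1.036 - (4)·0.975) / (6) = -0.144
  q = (5 - (1)·-0.144 - (-3)·0.975) / (-5) = -1.614
  r = (5 - (-4)·-0.144 - (-1)·-1.614) / (6) = 0.468

(-0.144, -1.614, 0.468)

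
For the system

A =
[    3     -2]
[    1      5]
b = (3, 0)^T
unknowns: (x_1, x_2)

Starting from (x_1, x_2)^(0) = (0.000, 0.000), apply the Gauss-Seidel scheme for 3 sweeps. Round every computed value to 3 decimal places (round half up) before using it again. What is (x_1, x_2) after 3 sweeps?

(0.885, -0.177)

Iteration 1:
  x_1 = (3 - (-2)·0.000) / (3) = 1.000
  x_2 = (0 - (1)·1.000) / (5) = -0.200
Iteration 2:
  x_1 = (3 - (-2)·-0.200) / (3) = 0.867
  x_2 = (0 - (1)·0.867) / (5) = -0.173
Iteration 3:
  x_1 = (3 - (-2)·-0.173) / (3) = 0.885
  x_2 = (0 - (1)·0.885) / (5) = -0.177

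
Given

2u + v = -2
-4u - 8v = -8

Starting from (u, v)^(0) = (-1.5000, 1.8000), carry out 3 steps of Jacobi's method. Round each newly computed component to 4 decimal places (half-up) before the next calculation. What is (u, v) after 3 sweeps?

Iteration 1:
  u = (-2 - (1)·1.8000) / (2) = -1.9000
  v = (-8 - (-4)·-1.5000) / (-8) = 1.7500
Iteration 2:
  u = (-2 - (1)·1.7500) / (2) = -1.8750
  v = (-8 - (-4)·-1.9000) / (-8) = 1.9500
Iteration 3:
  u = (-2 - (1)·1.9500) / (2) = -1.9750
  v = (-8 - (-4)·-1.8750) / (-8) = 1.9375

(-1.9750, 1.9375)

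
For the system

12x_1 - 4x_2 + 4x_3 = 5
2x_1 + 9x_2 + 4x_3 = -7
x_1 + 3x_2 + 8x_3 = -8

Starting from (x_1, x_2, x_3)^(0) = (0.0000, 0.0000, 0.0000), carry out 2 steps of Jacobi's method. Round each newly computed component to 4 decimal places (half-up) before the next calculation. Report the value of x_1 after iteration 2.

0.4907

Iteration 1:
  x_1 = (5 - (-4)·0.0000 - (4)·0.0000) / (12) = 0.4167
  x_2 = (-7 - (2)·0.0000 - (4)·0.0000) / (9) = -0.7778
  x_3 = (-8 - (1)·0.0000 - (3)·0.0000) / (8) = -1.0000
Iteration 2:
  x_1 = (5 - (-4)·-0.7778 - (4)·-1.0000) / (12) = 0.4907
  x_2 = (-7 - (2)·0.4167 - (4)·-1.0000) / (9) = -0.4259
  x_3 = (-8 - (1)·0.4167 - (3)·-0.7778) / (8) = -0.7604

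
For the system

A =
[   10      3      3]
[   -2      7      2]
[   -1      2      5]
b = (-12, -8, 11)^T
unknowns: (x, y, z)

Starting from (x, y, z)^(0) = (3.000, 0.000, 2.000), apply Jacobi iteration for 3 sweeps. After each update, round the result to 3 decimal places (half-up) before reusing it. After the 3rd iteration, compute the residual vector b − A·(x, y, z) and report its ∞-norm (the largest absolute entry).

Iteration 1:
  x = (-12 - (3)·0.000 - (3)·2.000) / (10) = -1.800
  y = (-8 - (-2)·3.000 - (2)·2.000) / (7) = -0.857
  z = (11 - (-1)·3.000 - (2)·0.000) / (5) = 2.800
Iteration 2:
  x = (-12 - (3)·-0.857 - (3)·2.800) / (10) = -1.783
  y = (-8 - (-2)·-1.800 - (2)·2.800) / (7) = -2.457
  z = (11 - (-1)·-1.800 - (2)·-0.857) / (5) = 2.183
Iteration 3:
  x = (-12 - (3)·-2.457 - (3)·2.183) / (10) = -1.118
  y = (-8 - (-2)·-1.783 - (2)·2.183) / (7) = -2.276
  z = (11 - (-1)·-1.783 - (2)·-2.457) / (5) = 2.826
Residual b − A·x = (-2.470, 0.044, 0.304); ∞-norm = 2.470

2.470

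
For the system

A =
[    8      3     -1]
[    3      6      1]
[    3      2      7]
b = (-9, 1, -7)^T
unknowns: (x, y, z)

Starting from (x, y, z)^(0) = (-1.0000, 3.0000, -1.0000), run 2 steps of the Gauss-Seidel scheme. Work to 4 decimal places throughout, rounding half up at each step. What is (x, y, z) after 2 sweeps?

Iteration 1:
  x = (-9 - (3)·3.0000 - (-1)·-1.0000) / (8) = -2.3750
  y = (1 - (3)·-2.3750 - (1)·-1.0000) / (6) = 1.5208
  z = (-7 - (3)·-2.3750 - (2)·1.5208) / (7) = -0.4167
Iteration 2:
  x = (-9 - (3)·1.5208 - (-1)·-0.4167) / (8) = -1.7474
  y = (1 - (3)·-1.7474 - (1)·-0.4167) / (6) = 1.1098
  z = (-7 - (3)·-1.7474 - (2)·1.1098) / (7) = -0.5682

(-1.7474, 1.1098, -0.5682)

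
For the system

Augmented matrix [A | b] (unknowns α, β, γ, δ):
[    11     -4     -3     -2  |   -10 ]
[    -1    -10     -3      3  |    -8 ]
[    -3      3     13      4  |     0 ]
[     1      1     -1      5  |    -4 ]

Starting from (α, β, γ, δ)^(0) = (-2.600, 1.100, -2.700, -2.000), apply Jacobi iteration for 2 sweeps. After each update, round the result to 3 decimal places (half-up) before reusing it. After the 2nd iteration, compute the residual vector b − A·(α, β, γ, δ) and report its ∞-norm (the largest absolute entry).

3.329

Iteration 1:
  α = (-10 - (-4)·1.100 - (-3)·-2.700 - (-2)·-2.000) / (11) = -1.609
  β = (-8 - (-1)·-2.600 - (-3)·-2.700 - (3)·-2.000) / (-10) = 1.270
  γ = (0 - (-3)·-2.600 - (3)·1.100 - (4)·-2.000) / (13) = -0.238
  δ = (-4 - (1)·-2.600 - (1)·1.100 - (-1)·-2.700) / (5) = -1.040
Iteration 2:
  α = (-10 - (-4)·1.270 - (-3)·-0.238 - (-2)·-1.040) / (11) = -0.701
  β = (-8 - (-1)·-1.609 - (-3)·-0.238 - (3)·-1.040) / (-10) = 0.720
  γ = (0 - (-3)·-1.609 - (3)·1.270 - (4)·-1.040) / (13) = -0.344
  δ = (-4 - (1)·-1.609 - (1)·1.270 - (-1)·-0.238) / (5) = -0.780
Residual b − A·x = (-2.001, -0.193, 3.329, -0.463); ∞-norm = 3.329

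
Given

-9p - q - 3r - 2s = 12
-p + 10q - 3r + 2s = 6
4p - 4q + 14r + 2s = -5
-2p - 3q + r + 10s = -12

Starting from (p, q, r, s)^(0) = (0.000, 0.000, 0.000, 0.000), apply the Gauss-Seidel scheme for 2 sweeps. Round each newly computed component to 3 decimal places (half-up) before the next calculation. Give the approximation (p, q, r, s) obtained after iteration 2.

(-1.139, 0.802, 0.389, -1.226)

Iteration 1:
  p = (12 - (-1)·0.000 - (-3)·0.000 - (-2)·0.000) / (-9) = -1.333
  q = (6 - (-1)·-1.333 - (-3)·0.000 - (2)·0.000) / (10) = 0.467
  r = (-5 - (4)·-1.333 - (-4)·0.467 - (2)·0.000) / (14) = 0.157
  s = (-12 - (-2)·-1.333 - (-3)·0.467 - (1)·0.157) / (10) = -1.342
Iteration 2:
  p = (12 - (-1)·0.467 - (-3)·0.157 - (-2)·-1.342) / (-9) = -1.139
  q = (6 - (-1)·-1.139 - (-3)·0.157 - (2)·-1.342) / (10) = 0.802
  r = (-5 - (4)·-1.139 - (-4)·0.802 - (2)·-1.342) / (14) = 0.389
  s = (-12 - (-2)·-1.139 - (-3)·0.802 - (1)·0.389) / (10) = -1.226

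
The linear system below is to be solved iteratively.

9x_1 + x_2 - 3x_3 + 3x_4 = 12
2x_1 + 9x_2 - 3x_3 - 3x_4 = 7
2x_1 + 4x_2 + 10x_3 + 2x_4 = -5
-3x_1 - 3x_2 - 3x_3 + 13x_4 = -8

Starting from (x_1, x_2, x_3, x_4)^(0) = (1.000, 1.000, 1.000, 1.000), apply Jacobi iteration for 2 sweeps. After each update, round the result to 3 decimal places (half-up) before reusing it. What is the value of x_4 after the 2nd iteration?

Iteration 1:
  x_1 = (12 - (1)·1.000 - (-3)·1.000 - (3)·1.000) / (9) = 1.222
  x_2 = (7 - (2)·1.000 - (-3)·1.000 - (-3)·1.000) / (9) = 1.222
  x_3 = (-5 - (2)·1.000 - (4)·1.000 - (2)·1.000) / (10) = -1.300
  x_4 = (-8 - (-3)·1.000 - (-3)·1.000 - (-3)·1.000) / (13) = 0.077
Iteration 2:
  x_1 = (12 - (1)·1.222 - (-3)·-1.300 - (3)·0.077) / (9) = 0.739
  x_2 = (7 - (2)·1.222 - (-3)·-1.300 - (-3)·0.077) / (9) = 0.099
  x_3 = (-5 - (2)·1.222 - (4)·1.222 - (2)·0.077) / (10) = -1.249
  x_4 = (-8 - (-3)·1.222 - (-3)·1.222 - (-3)·-1.300) / (13) = -0.351

-0.351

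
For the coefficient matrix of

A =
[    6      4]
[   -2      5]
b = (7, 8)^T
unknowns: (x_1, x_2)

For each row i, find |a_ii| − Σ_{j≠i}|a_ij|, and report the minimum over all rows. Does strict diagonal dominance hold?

2

row 1: |6| − (4) = 2
row 2: |5| − (2) = 3
minimum over rows = 2 → strictly diagonally dominant (convergence guaranteed)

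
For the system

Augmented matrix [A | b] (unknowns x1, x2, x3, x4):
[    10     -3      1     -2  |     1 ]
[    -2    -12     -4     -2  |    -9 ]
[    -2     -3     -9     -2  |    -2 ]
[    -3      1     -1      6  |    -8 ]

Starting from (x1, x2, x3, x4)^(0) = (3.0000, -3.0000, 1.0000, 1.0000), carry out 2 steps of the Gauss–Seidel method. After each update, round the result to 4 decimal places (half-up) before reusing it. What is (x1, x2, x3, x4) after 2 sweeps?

(-0.1411, 1.0522, 0.2893, -1.5310)

Iteration 1:
  x1 = (1 - (-3)·-3.0000 - (1)·1.0000 - (-2)·1.0000) / (10) = -0.7000
  x2 = (-9 - (-2)·-0.7000 - (-4)·1.0000 - (-2)·1.0000) / (-12) = 0.3667
  x3 = (-2 - (-2)·-0.7000 - (-3)·0.3667 - (-2)·1.0000) / (-9) = 0.0333
  x4 = (-8 - (-3)·-0.7000 - (1)·0.3667 - (-1)·0.0333) / (6) = -1.7389
Iteration 2:
  x1 = (1 - (-3)·0.3667 - (1)·0.0333 - (-2)·-1.7389) / (10) = -0.1411
  x2 = (-9 - (-2)·-0.1411 - (-4)·0.0333 - (-2)·-1.7389) / (-12) = 1.0522
  x3 = (-2 - (-2)·-0.1411 - (-3)·1.0522 - (-2)·-1.7389) / (-9) = 0.2893
  x4 = (-8 - (-3)·-0.1411 - (1)·1.0522 - (-1)·0.2893) / (6) = -1.5310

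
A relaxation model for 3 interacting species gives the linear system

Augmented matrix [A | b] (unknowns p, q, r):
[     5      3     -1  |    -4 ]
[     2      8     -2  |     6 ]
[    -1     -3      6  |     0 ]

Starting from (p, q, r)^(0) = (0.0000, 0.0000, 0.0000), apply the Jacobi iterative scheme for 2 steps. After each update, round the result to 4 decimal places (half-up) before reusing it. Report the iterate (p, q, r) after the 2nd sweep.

(-1.2500, 0.9500, 0.2417)

Iteration 1:
  p = (-4 - (3)·0.0000 - (-1)·0.0000) / (5) = -0.8000
  q = (6 - (2)·0.0000 - (-2)·0.0000) / (8) = 0.7500
  r = (0 - (-1)·0.0000 - (-3)·0.0000) / (6) = 0.0000
Iteration 2:
  p = (-4 - (3)·0.7500 - (-1)·0.0000) / (5) = -1.2500
  q = (6 - (2)·-0.8000 - (-2)·0.0000) / (8) = 0.9500
  r = (0 - (-1)·-0.8000 - (-3)·0.7500) / (6) = 0.2417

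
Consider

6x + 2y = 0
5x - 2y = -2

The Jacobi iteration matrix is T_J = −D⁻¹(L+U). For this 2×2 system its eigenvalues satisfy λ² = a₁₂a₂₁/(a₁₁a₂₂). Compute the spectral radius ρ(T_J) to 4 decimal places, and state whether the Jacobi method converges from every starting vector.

a₁₂a₂₁/(a₁₁a₂₂) = (2)·(5) / ((6)·(-2)) = -0.833333
ρ = √|-0.833333| = √0.833333 = 0.9129
ρ < 1, so Jacobi converges

0.9129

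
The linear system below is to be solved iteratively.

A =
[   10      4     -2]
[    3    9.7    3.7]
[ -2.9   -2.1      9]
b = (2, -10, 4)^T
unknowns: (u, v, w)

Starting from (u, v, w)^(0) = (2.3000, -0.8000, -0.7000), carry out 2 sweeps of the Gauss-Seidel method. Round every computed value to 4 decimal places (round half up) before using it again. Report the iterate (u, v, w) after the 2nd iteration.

(0.6248, -1.3619, 0.3280)

Iteration 1:
  u = (2 - (4)·-0.8000 - (-2)·-0.7000) / (10) = 0.3800
  v = (-10 - (3)·0.3800 - (3.7)·-0.7000) / (9.7) = -0.8814
  w = (4 - (-2.9)·0.3800 - (-2.1)·-0.8814) / (9) = 0.3612
Iteration 2:
  u = (2 - (4)·-0.8814 - (-2)·0.3612) / (10) = 0.6248
  v = (-10 - (3)·0.6248 - (3.7)·0.3612) / (9.7) = -1.3619
  w = (4 - (-2.9)·0.6248 - (-2.1)·-1.3619) / (9) = 0.3280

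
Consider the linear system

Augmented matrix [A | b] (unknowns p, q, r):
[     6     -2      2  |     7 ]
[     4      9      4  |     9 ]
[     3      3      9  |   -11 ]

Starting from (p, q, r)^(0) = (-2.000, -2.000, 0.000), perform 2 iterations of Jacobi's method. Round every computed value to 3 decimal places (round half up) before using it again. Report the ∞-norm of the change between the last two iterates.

2.130

Iteration 1:
  p = (7 - (-2)·-2.000 - (2)·0.000) / (6) = 0.500
  q = (9 - (4)·-2.000 - (4)·0.000) / (9) = 1.889
  r = (-11 - (3)·-2.000 - (3)·-2.000) / (9) = 0.111
Iteration 2:
  p = (7 - (-2)·1.889 - (2)·0.111) / (6) = 1.759
  q = (9 - (4)·0.500 - (4)·0.111) / (9) = 0.728
  r = (-11 - (3)·0.500 - (3)·1.889) / (9) = -2.019
Change: (1.259, -1.161, -2.130) → max |·| = 2.130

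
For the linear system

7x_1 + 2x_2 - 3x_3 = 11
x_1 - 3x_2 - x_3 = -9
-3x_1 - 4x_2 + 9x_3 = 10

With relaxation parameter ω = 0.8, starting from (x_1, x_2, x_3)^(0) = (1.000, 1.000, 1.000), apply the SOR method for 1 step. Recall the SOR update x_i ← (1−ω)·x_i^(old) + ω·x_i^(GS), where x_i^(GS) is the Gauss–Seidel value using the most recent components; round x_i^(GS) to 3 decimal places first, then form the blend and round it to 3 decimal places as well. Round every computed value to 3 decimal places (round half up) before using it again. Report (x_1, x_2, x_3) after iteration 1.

Iteration 1:
  x_1: GS value = (11 - (2)·1.000 - (-3)·1.000) / (7) = 1.714;  x_1 ← (1−ω)·1.000 + ω·1.714 = 1.571
  x_2: GS value = (-9 - (1)·1.571 - (-1)·1.000) / (-3) = 3.190;  x_2 ← (1−ω)·1.000 + ω·3.190 = 2.752
  x_3: GS value = (10 - (-3)·1.571 - (-4)·2.752) / (9) = 2.858;  x_3 ← (1−ω)·1.000 + ω·2.858 = 2.486

(1.571, 2.752, 2.486)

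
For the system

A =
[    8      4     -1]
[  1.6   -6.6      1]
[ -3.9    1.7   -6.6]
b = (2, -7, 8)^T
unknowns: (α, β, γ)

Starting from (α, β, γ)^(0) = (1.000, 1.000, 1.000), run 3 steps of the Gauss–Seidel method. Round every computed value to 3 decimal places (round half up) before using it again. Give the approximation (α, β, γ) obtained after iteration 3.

Iteration 1:
  α = (2 - (4)·1.000 - (-1)·1.000) / (8) = -0.125
  β = (-7 - (1.6)·-0.125 - (1)·1.000) / (-6.6) = 1.182
  γ = (8 - (-3.9)·-0.125 - (1.7)·1.182) / (-6.6) = -0.834
Iteration 2:
  α = (2 - (4)·1.182 - (-1)·-0.834) / (8) = -0.445
  β = (-7 - (1.6)·-0.445 - (1)·-0.834) / (-6.6) = 0.826
  γ = (8 - (-3.9)·-0.445 - (1.7)·0.826) / (-6.6) = -0.736
Iteration 3:
  α = (2 - (4)·0.826 - (-1)·-0.736) / (8) = -0.255
  β = (-7 - (1.6)·-0.255 - (1)·-0.736) / (-6.6) = 0.887
  γ = (8 - (-3.9)·-0.255 - (1.7)·0.887) / (-6.6) = -0.833

(-0.255, 0.887, -0.833)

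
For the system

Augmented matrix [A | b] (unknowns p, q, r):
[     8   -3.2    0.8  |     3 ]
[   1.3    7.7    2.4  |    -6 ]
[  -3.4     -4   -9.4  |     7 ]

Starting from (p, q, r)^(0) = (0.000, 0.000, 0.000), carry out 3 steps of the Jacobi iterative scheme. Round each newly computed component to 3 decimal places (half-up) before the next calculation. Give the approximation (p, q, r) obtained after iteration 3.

(0.186, -0.631, -0.535)

Iteration 1:
  p = (3 - (-3.2)·0.000 - (0.8)·0.000) / (8) = 0.375
  q = (-6 - (1.3)·0.000 - (2.4)·0.000) / (7.7) = -0.779
  r = (7 - (-3.4)·0.000 - (-4)·0.000) / (-9.4) = -0.745
Iteration 2:
  p = (3 - (-3.2)·-0.779 - (0.8)·-0.745) / (8) = 0.138
  q = (-6 - (1.3)·0.375 - (2.4)·-0.745) / (7.7) = -0.610
  r = (7 - (-3.4)·0.375 - (-4)·-0.779) / (-9.4) = -0.549
Iteration 3:
  p = (3 - (-3.2)·-0.610 - (0.8)·-0.549) / (8) = 0.186
  q = (-6 - (1.3)·0.138 - (2.4)·-0.549) / (7.7) = -0.631
  r = (7 - (-3.4)·0.138 - (-4)·-0.610) / (-9.4) = -0.535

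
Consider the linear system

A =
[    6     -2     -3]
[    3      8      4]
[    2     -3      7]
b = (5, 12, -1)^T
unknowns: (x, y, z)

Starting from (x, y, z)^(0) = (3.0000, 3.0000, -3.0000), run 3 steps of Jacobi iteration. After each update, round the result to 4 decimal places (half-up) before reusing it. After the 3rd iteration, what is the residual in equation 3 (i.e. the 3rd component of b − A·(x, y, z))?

Iteration 1:
  x = (5 - (-2)·3.0000 - (-3)·-3.0000) / (6) = 0.3333
  y = (12 - (3)·3.0000 - (4)·-3.0000) / (8) = 1.8750
  z = (-1 - (2)·3.0000 - (-3)·3.0000) / (7) = 0.2857
Iteration 2:
  x = (5 - (-2)·1.8750 - (-3)·0.2857) / (6) = 1.6012
  y = (12 - (3)·0.3333 - (4)·0.2857) / (8) = 1.2322
  z = (-1 - (2)·0.3333 - (-3)·1.8750) / (7) = 0.5655
Iteration 3:
  x = (5 - (-2)·1.2322 - (-3)·0.5655) / (6) = 1.5268
  y = (12 - (3)·1.6012 - (4)·0.5655) / (8) = 0.6168
  z = (-1 - (2)·1.6012 - (-3)·1.2322) / (7) = -0.0723
Residual b − A·x = (-3.1441, 2.7744, -1.6971)

-1.6971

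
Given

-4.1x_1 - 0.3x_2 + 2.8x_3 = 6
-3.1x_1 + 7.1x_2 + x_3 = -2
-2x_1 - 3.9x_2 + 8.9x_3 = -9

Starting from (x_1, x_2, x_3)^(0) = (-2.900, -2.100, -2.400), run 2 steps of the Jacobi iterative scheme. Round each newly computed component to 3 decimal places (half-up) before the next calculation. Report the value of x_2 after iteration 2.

Iteration 1:
  x_1 = (6 - (-0.3)·-2.100 - (2.8)·-2.400) / (-4.1) = -2.949
  x_2 = (-2 - (-3.1)·-2.900 - (1)·-2.400) / (7.1) = -1.210
  x_3 = (-9 - (-2)·-2.900 - (-3.9)·-2.100) / (8.9) = -2.583
Iteration 2:
  x_1 = (6 - (-0.3)·-1.210 - (2.8)·-2.583) / (-4.1) = -3.139
  x_2 = (-2 - (-3.1)·-2.949 - (1)·-2.583) / (7.1) = -1.205
  x_3 = (-9 - (-2)·-2.949 - (-3.9)·-1.210) / (8.9) = -2.204

-1.205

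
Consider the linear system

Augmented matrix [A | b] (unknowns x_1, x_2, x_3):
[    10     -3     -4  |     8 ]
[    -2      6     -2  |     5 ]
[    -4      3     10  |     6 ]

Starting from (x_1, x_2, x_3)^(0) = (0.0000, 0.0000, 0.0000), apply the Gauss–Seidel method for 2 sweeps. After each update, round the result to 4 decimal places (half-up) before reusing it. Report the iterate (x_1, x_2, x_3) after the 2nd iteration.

(1.3660, 1.4853, 0.7008)

Iteration 1:
  x_1 = (8 - (-3)·0.0000 - (-4)·0.0000) / (10) = 0.8000
  x_2 = (5 - (-2)·0.8000 - (-2)·0.0000) / (6) = 1.1000
  x_3 = (6 - (-4)·0.8000 - (3)·1.1000) / (10) = 0.5900
Iteration 2:
  x_1 = (8 - (-3)·1.1000 - (-4)·0.5900) / (10) = 1.3660
  x_2 = (5 - (-2)·1.3660 - (-2)·0.5900) / (6) = 1.4853
  x_3 = (6 - (-4)·1.3660 - (3)·1.4853) / (10) = 0.7008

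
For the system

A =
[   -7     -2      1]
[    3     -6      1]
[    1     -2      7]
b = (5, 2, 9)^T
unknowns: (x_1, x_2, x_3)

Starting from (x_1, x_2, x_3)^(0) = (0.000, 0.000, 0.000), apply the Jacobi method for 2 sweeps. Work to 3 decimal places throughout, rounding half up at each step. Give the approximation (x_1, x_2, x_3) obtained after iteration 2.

(-0.435, -0.476, 1.293)

Iteration 1:
  x_1 = (5 - (-2)·0.000 - (1)·0.000) / (-7) = -0.714
  x_2 = (2 - (3)·0.000 - (1)·0.000) / (-6) = -0.333
  x_3 = (9 - (1)·0.000 - (-2)·0.000) / (7) = 1.286
Iteration 2:
  x_1 = (5 - (-2)·-0.333 - (1)·1.286) / (-7) = -0.435
  x_2 = (2 - (3)·-0.714 - (1)·1.286) / (-6) = -0.476
  x_3 = (9 - (1)·-0.714 - (-2)·-0.333) / (7) = 1.293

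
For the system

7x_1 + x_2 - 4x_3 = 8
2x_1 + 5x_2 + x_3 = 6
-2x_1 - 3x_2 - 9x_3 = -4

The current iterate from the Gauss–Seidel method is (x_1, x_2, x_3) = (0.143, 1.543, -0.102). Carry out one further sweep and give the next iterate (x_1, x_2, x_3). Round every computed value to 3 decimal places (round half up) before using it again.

One sweep:
  x_1 = (8 - (1)·1.543 - (-4)·-0.102) / (7) = 0.864
  x_2 = (6 - (2)·0.864 - (1)·-0.102) / (5) = 0.875
  x_3 = (-4 - (-2)·0.864 - (-3)·0.875) / (-9) = -0.039

(0.864, 0.875, -0.039)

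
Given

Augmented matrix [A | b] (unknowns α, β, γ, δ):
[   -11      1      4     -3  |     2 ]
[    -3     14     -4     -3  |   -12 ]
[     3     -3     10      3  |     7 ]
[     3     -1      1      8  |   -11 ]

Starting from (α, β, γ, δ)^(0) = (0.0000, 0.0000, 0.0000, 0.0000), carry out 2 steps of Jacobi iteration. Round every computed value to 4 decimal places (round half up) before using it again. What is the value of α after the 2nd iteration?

0.3698

Iteration 1:
  α = (2 - (1)·0.0000 - (4)·0.0000 - (-3)·0.0000) / (-11) = -0.1818
  β = (-12 - (-3)·0.0000 - (-4)·0.0000 - (-3)·0.0000) / (14) = -0.8571
  γ = (7 - (3)·0.0000 - (-3)·0.0000 - (3)·0.0000) / (10) = 0.7000
  δ = (-11 - (3)·0.0000 - (-1)·0.0000 - (1)·0.0000) / (8) = -1.3750
Iteration 2:
  α = (2 - (1)·-0.8571 - (4)·0.7000 - (-3)·-1.3750) / (-11) = 0.3698
  β = (-12 - (-3)·-0.1818 - (-4)·0.7000 - (-3)·-1.3750) / (14) = -0.9907
  γ = (7 - (3)·-0.1818 - (-3)·-0.8571 - (3)·-1.3750) / (10) = 0.9099
  δ = (-11 - (3)·-0.1818 - (-1)·-0.8571 - (1)·0.7000) / (8) = -1.5015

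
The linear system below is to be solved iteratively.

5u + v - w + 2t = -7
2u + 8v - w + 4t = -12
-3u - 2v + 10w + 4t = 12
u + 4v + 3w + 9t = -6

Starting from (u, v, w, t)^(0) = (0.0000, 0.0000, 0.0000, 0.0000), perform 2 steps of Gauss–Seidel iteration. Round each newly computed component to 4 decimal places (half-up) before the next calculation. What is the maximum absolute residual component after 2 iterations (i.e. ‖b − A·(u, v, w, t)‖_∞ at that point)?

0.7721

Iteration 1:
  u = (-7 - (1)·0.0000 - (-1)·0.0000 - (2)·0.0000) / (5) = -1.4000
  v = (-12 - (2)·-1.4000 - (-1)·0.0000 - (4)·0.0000) / (8) = -1.1500
  w = (12 - (-3)·-1.4000 - (-2)·-1.1500 - (4)·0.0000) / (10) = 0.5500
  t = (-6 - (1)·-1.4000 - (4)·-1.1500 - (3)·0.5500) / (9) = -0.1833
Iteration 2:
  u = (-7 - (1)·-1.1500 - (-1)·0.5500 - (2)·-0.1833) / (5) = -0.9867
  v = (-12 - (2)·-0.9867 - (-1)·0.5500 - (4)·-0.1833) / (8) = -1.0929
  w = (12 - (-3)·-0.9867 - (-2)·-1.0929 - (4)·-0.1833) / (10) = 0.7587
  t = (-6 - (1)·-0.9867 - (4)·-1.0929 - (3)·0.7587) / (9) = -0.3242
Residual b − A·x = (0.4335, 0.7721, 0.5639, 0.0000); ∞-norm = 0.7721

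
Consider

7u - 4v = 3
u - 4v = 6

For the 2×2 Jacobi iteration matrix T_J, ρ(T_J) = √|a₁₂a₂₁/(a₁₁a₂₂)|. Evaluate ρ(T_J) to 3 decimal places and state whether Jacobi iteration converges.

0.378

a₁₂a₂₁/(a₁₁a₂₂) = (-4)·(1) / ((7)·(-4)) = 0.142857
ρ = √|0.142857| = √0.142857 = 0.378
ρ < 1, so Jacobi converges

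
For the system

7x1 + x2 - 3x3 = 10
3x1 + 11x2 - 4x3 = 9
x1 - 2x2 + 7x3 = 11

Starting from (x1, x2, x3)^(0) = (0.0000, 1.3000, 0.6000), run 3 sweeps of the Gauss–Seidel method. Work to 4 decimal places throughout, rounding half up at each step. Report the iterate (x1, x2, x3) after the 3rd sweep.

(1.9628, 0.8370, 1.5302)

Iteration 1:
  x1 = (10 - (1)·1.3000 - (-3)·0.6000) / (7) = 1.5000
  x2 = (9 - (3)·1.5000 - (-4)·0.6000) / (11) = 0.6273
  x3 = (11 - (1)·1.5000 - (-2)·0.6273) / (7) = 1.5364
Iteration 2:
  x1 = (10 - (1)·0.6273 - (-3)·1.5364) / (7) = 1.9974
  x2 = (9 - (3)·1.9974 - (-4)·1.5364) / (11) = 0.8321
  x3 = (11 - (1)·1.9974 - (-2)·0.8321) / (7) = 1.5238
Iteration 3:
  x1 = (10 - (1)·0.8321 - (-3)·1.5238) / (7) = 1.9628
  x2 = (9 - (3)·1.9628 - (-4)·1.5238) / (11) = 0.8370
  x3 = (11 - (1)·1.9628 - (-2)·0.8370) / (7) = 1.5302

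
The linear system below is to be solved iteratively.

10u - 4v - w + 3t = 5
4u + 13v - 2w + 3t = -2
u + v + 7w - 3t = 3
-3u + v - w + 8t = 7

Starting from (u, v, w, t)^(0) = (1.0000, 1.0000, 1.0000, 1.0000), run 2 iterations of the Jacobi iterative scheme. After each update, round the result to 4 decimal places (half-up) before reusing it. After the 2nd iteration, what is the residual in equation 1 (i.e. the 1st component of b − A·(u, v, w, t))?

Iteration 1:
  u = (5 - (-4)·1.0000 - (-1)·1.0000 - (3)·1.0000) / (10) = 0.7000
  v = (-2 - (4)·1.0000 - (-2)·1.0000 - (3)·1.0000) / (13) = -0.5385
  w = (3 - (1)·1.0000 - (1)·1.0000 - (-3)·1.0000) / (7) = 0.5714
  t = (7 - (-3)·1.0000 - (1)·1.0000 - (-1)·1.0000) / (8) = 1.2500
Iteration 2:
  u = (5 - (-4)·-0.5385 - (-1)·0.5714 - (3)·1.2500) / (10) = -0.0333
  v = (-2 - (4)·0.7000 - (-2)·0.5714 - (3)·1.2500) / (13) = -0.5698
  w = (3 - (1)·0.7000 - (1)·-0.5385 - (-3)·1.2500) / (7) = 0.9412
  t = (7 - (-3)·0.7000 - (1)·-0.5385 - (-1)·0.5714) / (8) = 1.2762
Residual b − A·x = (0.1664, 3.5944, 0.8433, -1.7985)

0.1664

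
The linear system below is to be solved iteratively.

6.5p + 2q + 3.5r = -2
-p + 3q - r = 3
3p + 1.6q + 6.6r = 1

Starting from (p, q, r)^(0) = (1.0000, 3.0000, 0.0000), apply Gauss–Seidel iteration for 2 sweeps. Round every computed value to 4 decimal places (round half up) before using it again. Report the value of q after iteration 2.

0.9243

Iteration 1:
  p = (-2 - (2)·3.0000 - (3.5)·0.0000) / (6.5) = -1.2308
  q = (3 - (-1)·-1.2308 - (-1)·0.0000) / (3) = 0.5897
  r = (1 - (3)·-1.2308 - (1.6)·0.5897) / (6.6) = 0.5680
Iteration 2:
  p = (-2 - (2)·0.5897 - (3.5)·0.5680) / (6.5) = -0.7950
  q = (3 - (-1)·-0.7950 - (-1)·0.5680) / (3) = 0.9243
  r = (1 - (3)·-0.7950 - (1.6)·0.9243) / (6.6) = 0.2888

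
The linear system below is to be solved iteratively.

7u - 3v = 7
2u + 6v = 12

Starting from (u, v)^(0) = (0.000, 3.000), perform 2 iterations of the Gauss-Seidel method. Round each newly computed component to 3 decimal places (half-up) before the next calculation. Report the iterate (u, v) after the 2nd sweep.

(1.531, 1.490)

Iteration 1:
  u = (7 - (-3)·3.000) / (7) = 2.286
  v = (12 - (2)·2.286) / (6) = 1.238
Iteration 2:
  u = (7 - (-3)·1.238) / (7) = 1.531
  v = (12 - (2)·1.531) / (6) = 1.490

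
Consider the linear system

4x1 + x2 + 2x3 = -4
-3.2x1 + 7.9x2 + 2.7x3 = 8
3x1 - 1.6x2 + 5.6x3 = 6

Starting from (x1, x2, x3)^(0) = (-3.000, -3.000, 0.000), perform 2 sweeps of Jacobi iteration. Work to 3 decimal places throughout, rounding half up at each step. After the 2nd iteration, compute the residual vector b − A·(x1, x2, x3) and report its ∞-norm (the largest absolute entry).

5.619

Iteration 1:
  x1 = (-4 - (1)·-3.000 - (2)·0.000) / (4) = -0.250
  x2 = (8 - (-3.2)·-3.000 - (2.7)·0.000) / (7.9) = -0.203
  x3 = (6 - (3)·-3.000 - (-1.6)·-3.000) / (5.6) = 1.821
Iteration 2:
  x1 = (-4 - (1)·-0.203 - (2)·1.821) / (4) = -1.860
  x2 = (8 - (-3.2)·-0.250 - (2.7)·1.821) / (7.9) = 0.289
  x3 = (6 - (3)·-0.250 - (-1.6)·-0.203) / (5.6) = 1.147
Residual b − A·x = (0.857, -3.332, 5.619); ∞-norm = 5.619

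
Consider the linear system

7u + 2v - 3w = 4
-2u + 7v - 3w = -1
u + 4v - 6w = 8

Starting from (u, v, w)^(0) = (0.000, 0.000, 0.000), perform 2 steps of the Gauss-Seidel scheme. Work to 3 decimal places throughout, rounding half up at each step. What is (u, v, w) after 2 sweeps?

(0.041, -0.656, -1.764)

Iteration 1:
  u = (4 - (2)·0.000 - (-3)·0.000) / (7) = 0.571
  v = (-1 - (-2)·0.571 - (-3)·0.000) / (7) = 0.020
  w = (8 - (1)·0.571 - (4)·0.020) / (-6) = -1.225
Iteration 2:
  u = (4 - (2)·0.020 - (-3)·-1.225) / (7) = 0.041
  v = (-1 - (-2)·0.041 - (-3)·-1.225) / (7) = -0.656
  w = (8 - (1)·0.041 - (4)·-0.656) / (-6) = -1.764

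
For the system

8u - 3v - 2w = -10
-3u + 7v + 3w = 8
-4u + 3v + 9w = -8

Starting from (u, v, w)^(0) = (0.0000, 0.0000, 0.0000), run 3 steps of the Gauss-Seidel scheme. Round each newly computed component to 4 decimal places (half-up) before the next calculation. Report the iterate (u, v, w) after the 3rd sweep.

Iteration 1:
  u = (-10 - (-3)·0.0000 - (-2)·0.0000) / (8) = -1.2500
  v = (8 - (-3)·-1.2500 - (3)·0.0000) / (7) = 0.6071
  w = (-8 - (-4)·-1.2500 - (3)·0.6071) / (9) = -1.6468
Iteration 2:
  u = (-10 - (-3)·0.6071 - (-2)·-1.6468) / (8) = -1.4340
  v = (8 - (-3)·-1.4340 - (3)·-1.6468) / (7) = 1.2341
  w = (-8 - (-4)·-1.4340 - (3)·1.2341) / (9) = -1.9376
Iteration 3:
  u = (-10 - (-3)·1.2341 - (-2)·-1.9376) / (8) = -1.2716
  v = (8 - (-3)·-1.2716 - (3)·-1.9376) / (7) = 1.4283
  w = (-8 - (-4)·-1.2716 - (3)·1.4283) / (9) = -1.9301

(-1.2716, 1.4283, -1.9301)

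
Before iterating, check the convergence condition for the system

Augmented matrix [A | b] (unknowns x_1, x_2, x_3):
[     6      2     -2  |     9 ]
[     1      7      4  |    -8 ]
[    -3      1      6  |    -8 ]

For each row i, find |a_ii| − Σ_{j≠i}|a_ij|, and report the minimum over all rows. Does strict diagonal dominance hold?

row 1: |6| − (2+2) = 2
row 2: |7| − (1+4) = 2
row 3: |6| − (3+1) = 2
minimum over rows = 2 → strictly diagonally dominant (convergence guaranteed)

2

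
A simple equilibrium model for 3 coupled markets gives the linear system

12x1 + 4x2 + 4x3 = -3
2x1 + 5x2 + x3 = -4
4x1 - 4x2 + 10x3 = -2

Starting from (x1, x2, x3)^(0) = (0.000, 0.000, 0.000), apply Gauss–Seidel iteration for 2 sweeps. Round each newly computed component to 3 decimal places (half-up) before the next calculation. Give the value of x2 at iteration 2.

-0.768

Iteration 1:
  x1 = (-3 - (4)·0.000 - (4)·0.000) / (12) = -0.250
  x2 = (-4 - (2)·-0.250 - (1)·0.000) / (5) = -0.700
  x3 = (-2 - (4)·-0.250 - (-4)·-0.700) / (10) = -0.380
Iteration 2:
  x1 = (-3 - (4)·-0.700 - (4)·-0.380) / (12) = 0.110
  x2 = (-4 - (2)·0.110 - (1)·-0.380) / (5) = -0.768
  x3 = (-2 - (4)·0.110 - (-4)·-0.768) / (10) = -0.551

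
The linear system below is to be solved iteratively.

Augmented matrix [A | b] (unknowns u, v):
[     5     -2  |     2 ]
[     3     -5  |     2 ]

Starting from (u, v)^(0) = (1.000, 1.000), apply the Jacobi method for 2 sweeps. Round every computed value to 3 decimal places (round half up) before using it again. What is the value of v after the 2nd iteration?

0.080

Iteration 1:
  u = (2 - (-2)·1.000) / (5) = 0.800
  v = (2 - (3)·1.000) / (-5) = 0.200
Iteration 2:
  u = (2 - (-2)·0.200) / (5) = 0.480
  v = (2 - (3)·0.800) / (-5) = 0.080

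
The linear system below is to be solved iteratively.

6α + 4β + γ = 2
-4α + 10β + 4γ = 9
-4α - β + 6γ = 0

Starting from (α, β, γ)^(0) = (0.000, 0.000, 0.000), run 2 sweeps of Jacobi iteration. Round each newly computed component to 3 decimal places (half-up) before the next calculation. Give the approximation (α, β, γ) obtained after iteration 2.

(-0.267, 1.033, 0.372)

Iteration 1:
  α = (2 - (4)·0.000 - (1)·0.000) / (6) = 0.333
  β = (9 - (-4)·0.000 - (4)·0.000) / (10) = 0.900
  γ = (0 - (-4)·0.000 - (-1)·0.000) / (6) = 0.000
Iteration 2:
  α = (2 - (4)·0.900 - (1)·0.000) / (6) = -0.267
  β = (9 - (-4)·0.333 - (4)·0.000) / (10) = 1.033
  γ = (0 - (-4)·0.333 - (-1)·0.900) / (6) = 0.372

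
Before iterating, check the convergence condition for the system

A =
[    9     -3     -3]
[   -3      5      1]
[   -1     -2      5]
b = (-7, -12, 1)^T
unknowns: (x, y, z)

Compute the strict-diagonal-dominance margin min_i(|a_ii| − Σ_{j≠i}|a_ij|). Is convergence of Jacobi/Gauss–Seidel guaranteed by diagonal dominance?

row 1: |9| − (3+3) = 3
row 2: |5| − (3+1) = 1
row 3: |5| − (1+2) = 2
minimum over rows = 1 → strictly diagonally dominant (convergence guaranteed)

1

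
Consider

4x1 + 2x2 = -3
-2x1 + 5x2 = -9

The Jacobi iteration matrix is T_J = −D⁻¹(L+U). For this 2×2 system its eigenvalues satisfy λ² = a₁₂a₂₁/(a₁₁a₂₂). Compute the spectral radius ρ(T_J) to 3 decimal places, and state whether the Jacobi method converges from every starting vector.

0.447

a₁₂a₂₁/(a₁₁a₂₂) = (2)·(-2) / ((4)·(5)) = -0.200000
ρ = √|-0.200000| = √0.200000 = 0.447
ρ < 1, so Jacobi converges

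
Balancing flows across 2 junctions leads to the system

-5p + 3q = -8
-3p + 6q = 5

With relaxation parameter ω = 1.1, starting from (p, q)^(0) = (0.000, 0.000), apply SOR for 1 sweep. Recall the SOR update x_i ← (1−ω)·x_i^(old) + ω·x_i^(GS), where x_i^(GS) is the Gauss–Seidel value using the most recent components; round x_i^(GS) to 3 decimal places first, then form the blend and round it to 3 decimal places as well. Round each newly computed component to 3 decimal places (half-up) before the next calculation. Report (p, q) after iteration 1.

Iteration 1:
  p: GS value = (-8 - (3)·0.000) / (-5) = 1.600;  p ← (1−ω)·0.000 + ω·1.600 = 1.760
  q: GS value = (5 - (-3)·1.760) / (6) = 1.713;  q ← (1−ω)·0.000 + ω·1.713 = 1.884

(1.760, 1.884)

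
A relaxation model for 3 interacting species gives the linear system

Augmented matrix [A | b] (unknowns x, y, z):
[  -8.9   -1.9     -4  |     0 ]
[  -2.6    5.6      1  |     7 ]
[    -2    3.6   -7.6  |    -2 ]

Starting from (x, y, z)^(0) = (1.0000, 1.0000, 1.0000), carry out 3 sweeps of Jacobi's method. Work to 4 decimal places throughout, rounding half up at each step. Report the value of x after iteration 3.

Iteration 1:
  x = (0 - (-1.9)·1.0000 - (-4)·1.0000) / (-8.9) = -0.6629
  y = (7 - (-2.6)·1.0000 - (1)·1.0000) / (5.6) = 1.5357
  z = (-2 - (-2)·1.0000 - (3.6)·1.0000) / (-7.6) = 0.4737
Iteration 2:
  x = (0 - (-1.9)·1.5357 - (-4)·0.4737) / (-8.9) = -0.5407
  y = (7 - (-2.6)·-0.6629 - (1)·0.4737) / (5.6) = 0.8576
  z = (-2 - (-2)·-0.6629 - (3.6)·1.5357) / (-7.6) = 1.1650
Iteration 3:
  x = (0 - (-1.9)·0.8576 - (-4)·1.1650) / (-8.9) = -0.7067
  y = (7 - (-2.6)·-0.5407 - (1)·1.1650) / (5.6) = 0.7909
  z = (-2 - (-2)·-0.5407 - (3.6)·0.8576) / (-7.6) = 0.8117

-0.7067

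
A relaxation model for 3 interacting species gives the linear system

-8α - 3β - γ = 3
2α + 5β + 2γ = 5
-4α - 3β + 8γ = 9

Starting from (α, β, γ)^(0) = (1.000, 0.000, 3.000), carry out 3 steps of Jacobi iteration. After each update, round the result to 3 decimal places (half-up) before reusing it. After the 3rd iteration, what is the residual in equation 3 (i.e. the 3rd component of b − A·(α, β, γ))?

Iteration 1:
  α = (3 - (-3)·0.000 - (-1)·3.000) / (-8) = -0.750
  β = (5 - (2)·1.000 - (2)·3.000) / (5) = -0.600
  γ = (9 - (-4)·1.000 - (-3)·0.000) / (8) = 1.625
Iteration 2:
  α = (3 - (-3)·-0.600 - (-1)·1.625) / (-8) = -0.353
  β = (5 - (2)·-0.750 - (2)·1.625) / (5) = 0.650
  γ = (9 - (-4)·-0.750 - (-3)·-0.600) / (8) = 0.525
Iteration 3:
  α = (3 - (-3)·0.650 - (-1)·0.525) / (-8) = -0.684
  β = (5 - (2)·-0.353 - (2)·0.525) / (5) = 0.931
  γ = (9 - (-4)·-0.353 - (-3)·0.650) / (8) = 1.192
Residual b − A·x = (1.513, -0.671, -0.479)

-0.479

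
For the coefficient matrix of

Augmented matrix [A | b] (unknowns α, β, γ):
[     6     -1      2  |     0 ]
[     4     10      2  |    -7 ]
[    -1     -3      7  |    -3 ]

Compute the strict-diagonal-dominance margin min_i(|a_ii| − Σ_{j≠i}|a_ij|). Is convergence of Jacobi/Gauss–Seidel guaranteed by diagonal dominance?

row 1: |6| − (1+2) = 3
row 2: |10| − (4+2) = 4
row 3: |7| − (1+3) = 3
minimum over rows = 3 → strictly diagonally dominant (convergence guaranteed)

3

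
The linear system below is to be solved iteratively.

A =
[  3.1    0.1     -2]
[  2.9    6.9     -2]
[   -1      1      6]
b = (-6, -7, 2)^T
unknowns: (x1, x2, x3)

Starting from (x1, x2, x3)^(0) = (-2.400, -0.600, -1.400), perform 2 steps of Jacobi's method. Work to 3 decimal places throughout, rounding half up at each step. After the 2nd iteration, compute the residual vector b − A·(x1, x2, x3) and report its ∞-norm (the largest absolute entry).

2.865

Iteration 1:
  x1 = (-6 - (0.1)·-0.600 - (-2)·-1.400) / (3.1) = -2.819
  x2 = (-7 - (2.9)·-2.400 - (-2)·-1.400) / (6.9) = -0.412
  x3 = (2 - (-1)·-2.400 - (1)·-0.600) / (6) = 0.033
Iteration 2:
  x1 = (-6 - (0.1)·-0.412 - (-2)·0.033) / (3.1) = -1.901
  x2 = (-7 - (2.9)·-2.819 - (-2)·0.033) / (6.9) = 0.180
  x3 = (2 - (-1)·-2.819 - (1)·-0.412) / (6) = -0.068
Residual b − A·x = (-0.261, -2.865, 0.327); ∞-norm = 2.865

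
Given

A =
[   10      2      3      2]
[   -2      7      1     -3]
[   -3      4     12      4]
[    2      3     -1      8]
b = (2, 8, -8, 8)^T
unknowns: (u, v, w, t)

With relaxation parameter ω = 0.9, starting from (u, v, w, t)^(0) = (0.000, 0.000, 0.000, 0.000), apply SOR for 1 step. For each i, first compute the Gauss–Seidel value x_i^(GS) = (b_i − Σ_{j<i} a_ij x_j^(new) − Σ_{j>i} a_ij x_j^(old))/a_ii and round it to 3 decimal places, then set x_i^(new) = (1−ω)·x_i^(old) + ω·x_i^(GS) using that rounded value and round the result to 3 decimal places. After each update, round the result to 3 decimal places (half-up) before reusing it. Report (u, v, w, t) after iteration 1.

Iteration 1:
  u: GS value = (2 - (2)·0.000 - (3)·0.000 - (2)·0.000) / (10) = 0.200;  u ← (1−ω)·0.000 + ω·0.200 = 0.180
  v: GS value = (8 - (-2)·0.180 - (1)·0.000 - (-3)·0.000) / (7) = 1.194;  v ← (1−ω)·0.000 + ω·1.194 = 1.075
  w: GS value = (-8 - (-3)·0.180 - (4)·1.075 - (4)·0.000) / (12) = -0.980;  w ← (1−ω)·0.000 + ω·-0.980 = -0.882
  t: GS value = (8 - (2)·0.180 - (3)·1.075 - (-1)·-0.882) / (8) = 0.442;  t ← (1−ω)·0.000 + ω·0.442 = 0.398

(0.180, 1.075, -0.882, 0.398)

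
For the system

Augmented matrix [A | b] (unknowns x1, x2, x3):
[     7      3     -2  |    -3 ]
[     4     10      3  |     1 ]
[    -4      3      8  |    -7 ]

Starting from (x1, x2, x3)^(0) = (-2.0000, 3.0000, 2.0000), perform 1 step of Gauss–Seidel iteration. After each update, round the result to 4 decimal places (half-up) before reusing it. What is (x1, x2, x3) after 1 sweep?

(-1.1429, -0.0428, -1.4304)

Iteration 1:
  x1 = (-3 - (3)·3.0000 - (-2)·2.0000) / (7) = -1.1429
  x2 = (1 - (4)·-1.1429 - (3)·2.0000) / (10) = -0.0428
  x3 = (-7 - (-4)·-1.1429 - (3)·-0.0428) / (8) = -1.4304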